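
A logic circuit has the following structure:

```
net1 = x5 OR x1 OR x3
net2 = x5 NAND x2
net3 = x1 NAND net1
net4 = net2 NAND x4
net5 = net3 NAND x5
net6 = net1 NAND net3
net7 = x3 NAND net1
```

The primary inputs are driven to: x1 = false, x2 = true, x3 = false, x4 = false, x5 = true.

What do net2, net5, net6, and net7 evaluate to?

net1 = x5 OR x1 OR x3 = true OR false OR false = true
net2 = x5 NAND x2 = true NAND true = false
net3 = x1 NAND net1 = false NAND true = true
net5 = net3 NAND x5 = true NAND true = false
net6 = net1 NAND net3 = true NAND true = false
net7 = x3 NAND net1 = false NAND true = true

net2 = false, net5 = false, net6 = false, net7 = true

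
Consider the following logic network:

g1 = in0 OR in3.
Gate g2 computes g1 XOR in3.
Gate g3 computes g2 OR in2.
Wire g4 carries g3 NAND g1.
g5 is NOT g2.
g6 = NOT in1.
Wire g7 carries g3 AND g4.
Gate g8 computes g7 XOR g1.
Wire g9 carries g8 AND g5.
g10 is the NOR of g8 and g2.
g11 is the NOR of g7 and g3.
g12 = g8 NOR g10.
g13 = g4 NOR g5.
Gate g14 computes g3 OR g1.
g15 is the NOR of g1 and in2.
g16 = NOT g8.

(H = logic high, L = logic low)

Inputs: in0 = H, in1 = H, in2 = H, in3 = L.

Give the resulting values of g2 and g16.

g1 = in0 OR in3 = H OR L = H
g2 = g1 XOR in3 = H XOR L = H
g3 = g2 OR in2 = H OR H = H
g4 = g3 NAND g1 = H NAND H = L
g7 = g3 AND g4 = H AND L = L
g8 = g7 XOR g1 = L XOR H = H
g16 = NOT g8 = NOT H = L

g2 = H, g16 = L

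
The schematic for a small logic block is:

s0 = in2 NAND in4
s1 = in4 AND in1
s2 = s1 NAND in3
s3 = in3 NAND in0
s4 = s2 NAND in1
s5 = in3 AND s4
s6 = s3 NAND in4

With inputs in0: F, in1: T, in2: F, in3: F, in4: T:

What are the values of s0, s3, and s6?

s0 = T  s3 = T  s6 = F

s0 = in2 NAND in4 = F NAND T = T
s3 = in3 NAND in0 = F NAND F = T
s6 = s3 NAND in4 = T NAND T = F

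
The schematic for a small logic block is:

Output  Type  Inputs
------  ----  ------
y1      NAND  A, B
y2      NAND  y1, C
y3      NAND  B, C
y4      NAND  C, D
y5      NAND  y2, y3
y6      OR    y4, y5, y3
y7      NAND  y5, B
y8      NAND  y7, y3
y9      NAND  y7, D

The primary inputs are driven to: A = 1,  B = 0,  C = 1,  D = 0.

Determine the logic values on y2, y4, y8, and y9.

y1 = A NAND B = 1 NAND 0 = 1
y2 = y1 NAND C = 1 NAND 1 = 0
y3 = B NAND C = 0 NAND 1 = 1
y4 = C NAND D = 1 NAND 0 = 1
y5 = y2 NAND y3 = 0 NAND 1 = 1
y7 = y5 NAND B = 1 NAND 0 = 1
y8 = y7 NAND y3 = 1 NAND 1 = 0
y9 = y7 NAND D = 1 NAND 0 = 1

y2 = 0, y4 = 1, y8 = 0, y9 = 1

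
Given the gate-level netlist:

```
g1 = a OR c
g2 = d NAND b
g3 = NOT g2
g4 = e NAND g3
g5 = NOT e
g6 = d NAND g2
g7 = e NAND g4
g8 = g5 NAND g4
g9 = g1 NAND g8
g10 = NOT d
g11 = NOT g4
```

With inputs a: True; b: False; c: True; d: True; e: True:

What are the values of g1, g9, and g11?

g1 = a OR c = True OR True = True
g2 = d NAND b = True NAND False = True
g3 = NOT g2 = NOT True = False
g4 = e NAND g3 = True NAND False = True
g5 = NOT e = NOT True = False
g8 = g5 NAND g4 = False NAND True = True
g9 = g1 NAND g8 = True NAND True = False
g11 = NOT g4 = NOT True = False

g1 = True, g9 = False, g11 = False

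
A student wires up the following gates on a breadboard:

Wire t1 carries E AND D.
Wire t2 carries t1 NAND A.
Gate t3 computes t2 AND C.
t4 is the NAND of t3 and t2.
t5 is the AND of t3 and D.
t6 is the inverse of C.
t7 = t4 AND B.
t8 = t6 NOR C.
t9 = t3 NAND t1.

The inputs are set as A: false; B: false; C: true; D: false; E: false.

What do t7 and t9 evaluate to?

t1 = E AND D = false AND false = false
t2 = t1 NAND A = false NAND false = true
t3 = t2 AND C = true AND true = true
t4 = t3 NAND t2 = true NAND true = false
t7 = t4 AND B = false AND false = false
t9 = t3 NAND t1 = true NAND false = true

t7 = false, t9 = true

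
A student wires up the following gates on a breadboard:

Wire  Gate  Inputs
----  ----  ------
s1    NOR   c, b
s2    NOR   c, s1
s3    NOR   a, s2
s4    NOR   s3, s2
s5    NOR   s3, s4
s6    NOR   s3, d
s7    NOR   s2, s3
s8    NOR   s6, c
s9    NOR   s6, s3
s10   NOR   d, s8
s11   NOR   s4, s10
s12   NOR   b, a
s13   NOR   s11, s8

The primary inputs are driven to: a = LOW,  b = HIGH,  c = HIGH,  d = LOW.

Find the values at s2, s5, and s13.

s1 = c NOR b = HIGH NOR HIGH = LOW
s2 = c NOR s1 = HIGH NOR LOW = LOW
s3 = a NOR s2 = LOW NOR LOW = HIGH
s4 = s3 NOR s2 = HIGH NOR LOW = LOW
s5 = s3 NOR s4 = HIGH NOR LOW = LOW
s6 = s3 NOR d = HIGH NOR LOW = LOW
s8 = s6 NOR c = LOW NOR HIGH = LOW
s10 = d NOR s8 = LOW NOR LOW = HIGH
s11 = s4 NOR s10 = LOW NOR HIGH = LOW
s13 = s11 NOR s8 = LOW NOR LOW = HIGH

s2 = LOW, s5 = LOW, s13 = HIGH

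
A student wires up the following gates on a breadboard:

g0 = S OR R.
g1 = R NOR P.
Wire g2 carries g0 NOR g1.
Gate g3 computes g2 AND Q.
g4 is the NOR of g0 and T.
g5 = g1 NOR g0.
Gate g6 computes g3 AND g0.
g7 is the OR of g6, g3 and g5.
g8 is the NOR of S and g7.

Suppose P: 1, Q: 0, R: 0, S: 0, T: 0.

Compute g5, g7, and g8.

g5 = 1  g7 = 1  g8 = 0

g0 = S OR R = 0 OR 0 = 0
g1 = R NOR P = 0 NOR 1 = 0
g2 = g0 NOR g1 = 0 NOR 0 = 1
g3 = g2 AND Q = 1 AND 0 = 0
g5 = g1 NOR g0 = 0 NOR 0 = 1
g6 = g3 AND g0 = 0 AND 0 = 0
g7 = g6 OR g3 OR g5 = 0 OR 0 OR 1 = 1
g8 = S NOR g7 = 0 NOR 1 = 0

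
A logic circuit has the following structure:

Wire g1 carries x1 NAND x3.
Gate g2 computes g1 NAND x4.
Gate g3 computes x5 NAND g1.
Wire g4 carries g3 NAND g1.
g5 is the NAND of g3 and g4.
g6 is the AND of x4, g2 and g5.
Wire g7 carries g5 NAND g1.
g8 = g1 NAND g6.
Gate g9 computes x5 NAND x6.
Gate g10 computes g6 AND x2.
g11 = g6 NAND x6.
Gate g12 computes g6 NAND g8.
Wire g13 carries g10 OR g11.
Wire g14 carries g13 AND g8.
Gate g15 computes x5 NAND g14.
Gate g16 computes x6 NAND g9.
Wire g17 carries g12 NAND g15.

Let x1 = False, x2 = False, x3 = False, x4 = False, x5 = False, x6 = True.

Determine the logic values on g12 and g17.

g1 = x1 NAND x3 = False NAND False = True
g2 = g1 NAND x4 = True NAND False = True
g3 = x5 NAND g1 = False NAND True = True
g4 = g3 NAND g1 = True NAND True = False
g5 = g3 NAND g4 = True NAND False = True
g6 = x4 AND g2 AND g5 = False AND True AND True = False
g8 = g1 NAND g6 = True NAND False = True
g10 = g6 AND x2 = False AND False = False
g11 = g6 NAND x6 = False NAND True = True
g12 = g6 NAND g8 = False NAND True = True
g13 = g10 OR g11 = False OR True = True
g14 = g13 AND g8 = True AND True = True
g15 = x5 NAND g14 = False NAND True = True
g17 = g12 NAND g15 = True NAND True = False

g12 = True; g17 = False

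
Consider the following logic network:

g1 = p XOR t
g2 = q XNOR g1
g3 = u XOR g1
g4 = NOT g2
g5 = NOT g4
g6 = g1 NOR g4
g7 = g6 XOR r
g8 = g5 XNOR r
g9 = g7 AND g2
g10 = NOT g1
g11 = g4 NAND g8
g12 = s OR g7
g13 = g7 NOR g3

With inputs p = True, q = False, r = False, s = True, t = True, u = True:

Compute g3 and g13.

g3 = True, g13 = False

g1 = p XOR t = True XOR True = False
g2 = q XNOR g1 = False XNOR False = True
g3 = u XOR g1 = True XOR False = True
g4 = NOT g2 = NOT True = False
g6 = g1 NOR g4 = False NOR False = True
g7 = g6 XOR r = True XOR False = True
g13 = g7 NOR g3 = True NOR True = False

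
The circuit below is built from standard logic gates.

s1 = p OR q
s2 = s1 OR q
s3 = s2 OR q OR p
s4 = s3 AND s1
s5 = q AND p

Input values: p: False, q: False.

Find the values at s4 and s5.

s1 = p OR q = False OR False = False
s2 = s1 OR q = False OR False = False
s3 = s2 OR q OR p = False OR False OR False = False
s4 = s3 AND s1 = False AND False = False
s5 = q AND p = False AND False = False

s4 = False; s5 = False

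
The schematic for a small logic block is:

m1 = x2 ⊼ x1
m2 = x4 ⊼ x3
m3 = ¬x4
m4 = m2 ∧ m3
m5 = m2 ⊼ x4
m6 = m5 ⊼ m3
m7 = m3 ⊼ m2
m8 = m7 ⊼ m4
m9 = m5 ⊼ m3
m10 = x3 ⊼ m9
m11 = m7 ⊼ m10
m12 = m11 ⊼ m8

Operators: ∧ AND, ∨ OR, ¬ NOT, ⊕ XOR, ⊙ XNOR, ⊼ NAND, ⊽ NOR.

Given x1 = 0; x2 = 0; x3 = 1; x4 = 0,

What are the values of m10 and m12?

m2 = x4 NAND x3 = 0 NAND 1 = 1
m3 = NOT x4 = NOT 0 = 1
m4 = m2 AND m3 = 1 AND 1 = 1
m5 = m2 NAND x4 = 1 NAND 0 = 1
m7 = m3 NAND m2 = 1 NAND 1 = 0
m8 = m7 NAND m4 = 0 NAND 1 = 1
m9 = m5 NAND m3 = 1 NAND 1 = 0
m10 = x3 NAND m9 = 1 NAND 0 = 1
m11 = m7 NAND m10 = 0 NAND 1 = 1
m12 = m11 NAND m8 = 1 NAND 1 = 0

m10 = 1, m12 = 0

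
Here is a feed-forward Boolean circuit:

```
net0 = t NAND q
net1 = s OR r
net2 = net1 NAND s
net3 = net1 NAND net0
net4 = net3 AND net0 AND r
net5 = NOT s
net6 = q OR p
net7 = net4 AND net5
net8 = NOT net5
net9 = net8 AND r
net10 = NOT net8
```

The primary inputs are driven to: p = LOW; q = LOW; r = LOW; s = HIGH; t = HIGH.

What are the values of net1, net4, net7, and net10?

net1 = HIGH  net4 = LOW  net7 = LOW  net10 = LOW

net0 = t NAND q = HIGH NAND LOW = HIGH
net1 = s OR r = HIGH OR LOW = HIGH
net3 = net1 NAND net0 = HIGH NAND HIGH = LOW
net4 = net3 AND net0 AND r = LOW AND HIGH AND LOW = LOW
net5 = NOT s = NOT HIGH = LOW
net7 = net4 AND net5 = LOW AND LOW = LOW
net8 = NOT net5 = NOT LOW = HIGH
net10 = NOT net8 = NOT HIGH = LOW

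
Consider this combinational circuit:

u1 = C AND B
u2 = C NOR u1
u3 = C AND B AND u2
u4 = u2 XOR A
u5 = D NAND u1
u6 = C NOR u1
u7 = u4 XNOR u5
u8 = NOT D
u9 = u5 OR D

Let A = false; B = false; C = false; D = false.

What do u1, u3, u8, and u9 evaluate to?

u1 = false, u3 = false, u8 = true, u9 = true

u1 = C AND B = false AND false = false
u2 = C NOR u1 = false NOR false = true
u3 = C AND B AND u2 = false AND false AND true = false
u5 = D NAND u1 = false NAND false = true
u8 = NOT D = NOT false = true
u9 = u5 OR D = true OR false = true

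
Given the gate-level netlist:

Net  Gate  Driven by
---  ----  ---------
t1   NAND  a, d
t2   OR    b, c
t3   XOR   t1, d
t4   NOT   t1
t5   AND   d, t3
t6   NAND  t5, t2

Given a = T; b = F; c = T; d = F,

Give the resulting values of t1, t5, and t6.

t1 = a NAND d = T NAND F = T
t2 = b OR c = F OR T = T
t3 = t1 XOR d = T XOR F = T
t5 = d AND t3 = F AND T = F
t6 = t5 NAND t2 = F NAND T = T

t1 = T  t5 = F  t6 = T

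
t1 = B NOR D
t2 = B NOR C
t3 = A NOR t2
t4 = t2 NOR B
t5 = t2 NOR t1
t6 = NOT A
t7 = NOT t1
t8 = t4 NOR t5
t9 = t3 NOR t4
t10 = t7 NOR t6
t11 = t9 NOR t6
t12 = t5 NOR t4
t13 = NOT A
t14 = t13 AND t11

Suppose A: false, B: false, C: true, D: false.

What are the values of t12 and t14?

t1 = B NOR D = false NOR false = true
t2 = B NOR C = false NOR true = false
t3 = A NOR t2 = false NOR false = true
t4 = t2 NOR B = false NOR false = true
t5 = t2 NOR t1 = false NOR true = false
t6 = NOT A = NOT false = true
t9 = t3 NOR t4 = true NOR true = false
t11 = t9 NOR t6 = false NOR true = false
t12 = t5 NOR t4 = false NOR true = false
t13 = NOT A = NOT false = true
t14 = t13 AND t11 = true AND false = false

t12 = false; t14 = false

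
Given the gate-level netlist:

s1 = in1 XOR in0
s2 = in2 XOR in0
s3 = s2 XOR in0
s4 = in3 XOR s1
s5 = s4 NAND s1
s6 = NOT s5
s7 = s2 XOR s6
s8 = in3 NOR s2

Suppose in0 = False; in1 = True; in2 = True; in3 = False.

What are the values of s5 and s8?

s5 = False; s8 = False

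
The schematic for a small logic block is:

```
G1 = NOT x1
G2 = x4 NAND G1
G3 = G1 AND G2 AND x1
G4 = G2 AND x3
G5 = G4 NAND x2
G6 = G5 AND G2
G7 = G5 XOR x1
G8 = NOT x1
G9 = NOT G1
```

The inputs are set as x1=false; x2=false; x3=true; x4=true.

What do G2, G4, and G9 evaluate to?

G2 = false, G4 = false, G9 = false

G1 = NOT x1 = NOT false = true
G2 = x4 NAND G1 = true NAND true = false
G4 = G2 AND x3 = false AND true = false
G9 = NOT G1 = NOT true = false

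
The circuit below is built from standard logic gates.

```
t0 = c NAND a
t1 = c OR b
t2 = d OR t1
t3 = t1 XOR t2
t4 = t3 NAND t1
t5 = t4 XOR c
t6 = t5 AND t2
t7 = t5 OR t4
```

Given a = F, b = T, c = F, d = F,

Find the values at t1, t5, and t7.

t1 = T, t5 = T, t7 = T

t1 = c OR b = F OR T = T
t2 = d OR t1 = F OR T = T
t3 = t1 XOR t2 = T XOR T = F
t4 = t3 NAND t1 = F NAND T = T
t5 = t4 XOR c = T XOR F = T
t7 = t5 OR t4 = T OR T = T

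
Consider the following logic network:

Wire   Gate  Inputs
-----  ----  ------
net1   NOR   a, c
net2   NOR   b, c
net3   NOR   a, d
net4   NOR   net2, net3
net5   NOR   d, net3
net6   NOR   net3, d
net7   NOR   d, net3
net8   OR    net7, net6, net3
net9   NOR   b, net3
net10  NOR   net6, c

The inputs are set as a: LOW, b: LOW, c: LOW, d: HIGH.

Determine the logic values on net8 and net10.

net3 = a NOR d = LOW NOR HIGH = LOW
net6 = net3 NOR d = LOW NOR HIGH = LOW
net7 = d NOR net3 = HIGH NOR LOW = LOW
net8 = net7 OR net6 OR net3 = LOW OR LOW OR LOW = LOW
net10 = net6 NOR c = LOW NOR LOW = HIGH

net8 = LOW; net10 = HIGH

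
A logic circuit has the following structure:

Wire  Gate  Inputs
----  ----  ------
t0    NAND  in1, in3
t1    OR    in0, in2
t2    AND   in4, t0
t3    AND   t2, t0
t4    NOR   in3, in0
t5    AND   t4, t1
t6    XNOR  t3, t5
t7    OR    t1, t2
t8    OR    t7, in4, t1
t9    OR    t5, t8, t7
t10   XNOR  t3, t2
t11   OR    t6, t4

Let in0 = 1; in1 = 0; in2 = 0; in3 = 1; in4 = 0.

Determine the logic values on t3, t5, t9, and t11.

t0 = in1 NAND in3 = 0 NAND 1 = 1
t1 = in0 OR in2 = 1 OR 0 = 1
t2 = in4 AND t0 = 0 AND 1 = 0
t3 = t2 AND t0 = 0 AND 1 = 0
t4 = in3 NOR in0 = 1 NOR 1 = 0
t5 = t4 AND t1 = 0 AND 1 = 0
t6 = t3 XNOR t5 = 0 XNOR 0 = 1
t7 = t1 OR t2 = 1 OR 0 = 1
t8 = t7 OR in4 OR t1 = 1 OR 0 OR 1 = 1
t9 = t5 OR t8 OR t7 = 0 OR 1 OR 1 = 1
t11 = t6 OR t4 = 1 OR 0 = 1

t3 = 0  t5 = 0  t9 = 1  t11 = 1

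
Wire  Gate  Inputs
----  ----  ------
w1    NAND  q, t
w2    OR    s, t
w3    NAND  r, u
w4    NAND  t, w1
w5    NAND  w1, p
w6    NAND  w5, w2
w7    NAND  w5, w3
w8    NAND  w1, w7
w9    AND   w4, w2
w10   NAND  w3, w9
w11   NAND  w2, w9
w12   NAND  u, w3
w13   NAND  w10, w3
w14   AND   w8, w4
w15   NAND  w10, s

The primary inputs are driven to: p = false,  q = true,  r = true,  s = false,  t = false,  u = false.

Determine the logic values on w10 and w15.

w10 = true, w15 = true

w1 = q NAND t = true NAND false = true
w2 = s OR t = false OR false = false
w3 = r NAND u = true NAND false = true
w4 = t NAND w1 = false NAND true = true
w9 = w4 AND w2 = true AND false = false
w10 = w3 NAND w9 = true NAND false = true
w15 = w10 NAND s = true NAND false = true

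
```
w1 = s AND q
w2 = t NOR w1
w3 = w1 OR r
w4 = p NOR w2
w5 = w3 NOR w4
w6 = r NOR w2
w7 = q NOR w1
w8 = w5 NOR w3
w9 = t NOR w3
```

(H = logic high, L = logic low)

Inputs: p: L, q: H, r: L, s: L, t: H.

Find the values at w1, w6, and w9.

w1 = L  w6 = H  w9 = L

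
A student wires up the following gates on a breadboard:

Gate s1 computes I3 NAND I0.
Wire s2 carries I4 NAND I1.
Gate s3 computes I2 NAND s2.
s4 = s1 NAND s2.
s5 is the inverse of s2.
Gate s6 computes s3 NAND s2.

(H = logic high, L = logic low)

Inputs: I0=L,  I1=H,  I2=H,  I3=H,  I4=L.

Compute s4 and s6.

s4 = L, s6 = H

s1 = I3 NAND I0 = H NAND L = H
s2 = I4 NAND I1 = L NAND H = H
s3 = I2 NAND s2 = H NAND H = L
s4 = s1 NAND s2 = H NAND H = L
s6 = s3 NAND s2 = L NAND H = H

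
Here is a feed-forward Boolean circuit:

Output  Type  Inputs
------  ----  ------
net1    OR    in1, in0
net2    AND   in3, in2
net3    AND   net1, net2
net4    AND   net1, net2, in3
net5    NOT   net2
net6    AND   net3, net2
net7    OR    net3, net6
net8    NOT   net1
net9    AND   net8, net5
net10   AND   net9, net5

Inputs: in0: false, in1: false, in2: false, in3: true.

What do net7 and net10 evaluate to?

net1 = in1 OR in0 = false OR false = false
net2 = in3 AND in2 = true AND false = false
net3 = net1 AND net2 = false AND false = false
net5 = NOT net2 = NOT false = true
net6 = net3 AND net2 = false AND false = false
net7 = net3 OR net6 = false OR false = false
net8 = NOT net1 = NOT false = true
net9 = net8 AND net5 = true AND true = true
net10 = net9 AND net5 = true AND true = true

net7 = false; net10 = true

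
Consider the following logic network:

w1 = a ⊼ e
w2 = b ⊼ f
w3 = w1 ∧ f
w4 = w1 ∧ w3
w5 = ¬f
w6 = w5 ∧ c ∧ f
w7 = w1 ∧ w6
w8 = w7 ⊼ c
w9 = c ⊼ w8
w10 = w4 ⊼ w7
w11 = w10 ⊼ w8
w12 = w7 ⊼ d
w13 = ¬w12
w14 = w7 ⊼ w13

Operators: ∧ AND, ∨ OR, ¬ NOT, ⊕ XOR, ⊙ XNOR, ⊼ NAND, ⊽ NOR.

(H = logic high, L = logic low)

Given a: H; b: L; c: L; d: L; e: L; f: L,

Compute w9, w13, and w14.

w1 = a NAND e = H NAND L = H
w5 = NOT f = NOT L = H
w6 = w5 AND c AND f = H AND L AND L = L
w7 = w1 AND w6 = H AND L = L
w8 = w7 NAND c = L NAND L = H
w9 = c NAND w8 = L NAND H = H
w12 = w7 NAND d = L NAND L = H
w13 = NOT w12 = NOT H = L
w14 = w7 NAND w13 = L NAND L = H

w9 = H, w13 = L, w14 = H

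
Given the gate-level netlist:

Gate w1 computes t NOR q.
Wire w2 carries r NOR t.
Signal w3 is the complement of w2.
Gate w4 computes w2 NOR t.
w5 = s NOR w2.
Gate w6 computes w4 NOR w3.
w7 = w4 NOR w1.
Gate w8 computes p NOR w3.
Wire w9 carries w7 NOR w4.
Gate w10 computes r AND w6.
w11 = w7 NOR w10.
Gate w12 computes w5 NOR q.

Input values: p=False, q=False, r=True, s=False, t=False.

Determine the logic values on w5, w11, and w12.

w5 = True, w11 = True, w12 = False

w1 = t NOR q = False NOR False = True
w2 = r NOR t = True NOR False = False
w3 = NOT w2 = NOT False = True
w4 = w2 NOR t = False NOR False = True
w5 = s NOR w2 = False NOR False = True
w6 = w4 NOR w3 = True NOR True = False
w7 = w4 NOR w1 = True NOR True = False
w10 = r AND w6 = True AND False = False
w11 = w7 NOR w10 = False NOR False = True
w12 = w5 NOR q = True NOR False = False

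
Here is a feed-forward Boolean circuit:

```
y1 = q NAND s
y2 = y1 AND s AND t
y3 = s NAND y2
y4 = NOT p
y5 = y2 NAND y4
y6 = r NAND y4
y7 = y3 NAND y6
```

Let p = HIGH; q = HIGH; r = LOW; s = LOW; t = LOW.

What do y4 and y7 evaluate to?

y4 = LOW, y7 = LOW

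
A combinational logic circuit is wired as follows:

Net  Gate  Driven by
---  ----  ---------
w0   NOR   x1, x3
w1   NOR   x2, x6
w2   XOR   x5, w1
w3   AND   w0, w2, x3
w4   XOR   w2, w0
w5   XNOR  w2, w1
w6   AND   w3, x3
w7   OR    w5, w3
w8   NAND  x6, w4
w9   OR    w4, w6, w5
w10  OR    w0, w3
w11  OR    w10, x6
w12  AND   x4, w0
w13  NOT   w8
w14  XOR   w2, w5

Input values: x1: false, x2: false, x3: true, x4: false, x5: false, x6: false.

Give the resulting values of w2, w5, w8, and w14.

w2 = true; w5 = true; w8 = true; w14 = false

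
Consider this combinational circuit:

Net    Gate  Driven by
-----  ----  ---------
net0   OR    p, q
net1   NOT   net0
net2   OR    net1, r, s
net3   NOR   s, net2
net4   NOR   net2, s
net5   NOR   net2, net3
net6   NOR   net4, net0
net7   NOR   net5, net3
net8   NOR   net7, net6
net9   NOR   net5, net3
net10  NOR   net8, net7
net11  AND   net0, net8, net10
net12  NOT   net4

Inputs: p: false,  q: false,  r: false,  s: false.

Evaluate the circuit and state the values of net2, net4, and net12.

net0 = p OR q = false OR false = false
net1 = NOT net0 = NOT false = true
net2 = net1 OR r OR s = true OR false OR false = true
net4 = net2 NOR s = true NOR false = false
net12 = NOT net4 = NOT false = true

net2 = true, net4 = false, net12 = true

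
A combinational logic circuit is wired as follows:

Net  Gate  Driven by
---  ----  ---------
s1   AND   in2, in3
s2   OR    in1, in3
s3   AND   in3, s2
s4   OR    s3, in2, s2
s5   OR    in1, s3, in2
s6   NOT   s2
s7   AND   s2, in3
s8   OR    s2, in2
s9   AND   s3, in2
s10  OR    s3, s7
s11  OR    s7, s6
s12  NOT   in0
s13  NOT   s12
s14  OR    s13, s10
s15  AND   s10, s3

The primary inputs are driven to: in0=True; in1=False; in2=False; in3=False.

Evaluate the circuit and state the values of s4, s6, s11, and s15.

s2 = in1 OR in3 = False OR False = False
s3 = in3 AND s2 = False AND False = False
s4 = s3 OR in2 OR s2 = False OR False OR False = False
s6 = NOT s2 = NOT False = True
s7 = s2 AND in3 = False AND False = False
s10 = s3 OR s7 = False OR False = False
s11 = s7 OR s6 = False OR True = True
s15 = s10 AND s3 = False AND False = False

s4 = False  s6 = True  s11 = True  s15 = False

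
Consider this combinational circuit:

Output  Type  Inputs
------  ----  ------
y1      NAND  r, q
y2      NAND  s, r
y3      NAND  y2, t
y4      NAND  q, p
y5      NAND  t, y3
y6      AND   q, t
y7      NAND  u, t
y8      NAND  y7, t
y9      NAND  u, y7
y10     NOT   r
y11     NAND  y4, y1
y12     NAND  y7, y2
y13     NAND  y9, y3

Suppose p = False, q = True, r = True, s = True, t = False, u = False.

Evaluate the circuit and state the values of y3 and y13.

y3 = True, y13 = False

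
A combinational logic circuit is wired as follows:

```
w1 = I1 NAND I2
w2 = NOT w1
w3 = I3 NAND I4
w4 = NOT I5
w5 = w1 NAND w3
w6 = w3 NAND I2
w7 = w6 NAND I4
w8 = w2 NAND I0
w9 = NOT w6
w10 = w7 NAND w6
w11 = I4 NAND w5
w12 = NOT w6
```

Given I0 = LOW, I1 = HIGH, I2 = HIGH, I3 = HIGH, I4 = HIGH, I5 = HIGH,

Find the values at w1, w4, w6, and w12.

w1 = LOW; w4 = LOW; w6 = HIGH; w12 = LOW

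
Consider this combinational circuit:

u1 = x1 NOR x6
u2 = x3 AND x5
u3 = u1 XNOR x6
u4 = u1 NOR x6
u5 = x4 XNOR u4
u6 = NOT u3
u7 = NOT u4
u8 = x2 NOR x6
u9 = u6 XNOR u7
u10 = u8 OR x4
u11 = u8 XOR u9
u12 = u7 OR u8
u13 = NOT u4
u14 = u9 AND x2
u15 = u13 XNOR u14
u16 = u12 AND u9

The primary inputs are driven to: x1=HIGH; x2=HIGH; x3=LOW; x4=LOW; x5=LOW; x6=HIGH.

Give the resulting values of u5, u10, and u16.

u5 = HIGH  u10 = LOW  u16 = HIGH

u1 = x1 NOR x6 = HIGH NOR HIGH = LOW
u3 = u1 XNOR x6 = LOW XNOR HIGH = LOW
u4 = u1 NOR x6 = LOW NOR HIGH = LOW
u5 = x4 XNOR u4 = LOW XNOR LOW = HIGH
u6 = NOT u3 = NOT LOW = HIGH
u7 = NOT u4 = NOT LOW = HIGH
u8 = x2 NOR x6 = HIGH NOR HIGH = LOW
u9 = u6 XNOR u7 = HIGH XNOR HIGH = HIGH
u10 = u8 OR x4 = LOW OR LOW = LOW
u12 = u7 OR u8 = HIGH OR LOW = HIGH
u16 = u12 AND u9 = HIGH AND HIGH = HIGH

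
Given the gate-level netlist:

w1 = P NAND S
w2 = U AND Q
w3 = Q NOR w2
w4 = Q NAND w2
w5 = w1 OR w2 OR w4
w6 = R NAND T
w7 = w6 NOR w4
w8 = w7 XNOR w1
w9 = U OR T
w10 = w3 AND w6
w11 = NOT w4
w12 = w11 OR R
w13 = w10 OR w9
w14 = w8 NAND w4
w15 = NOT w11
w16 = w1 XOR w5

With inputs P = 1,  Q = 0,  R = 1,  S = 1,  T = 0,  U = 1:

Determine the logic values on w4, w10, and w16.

w4 = 1  w10 = 1  w16 = 1

w1 = P NAND S = 1 NAND 1 = 0
w2 = U AND Q = 1 AND 0 = 0
w3 = Q NOR w2 = 0 NOR 0 = 1
w4 = Q NAND w2 = 0 NAND 0 = 1
w5 = w1 OR w2 OR w4 = 0 OR 0 OR 1 = 1
w6 = R NAND T = 1 NAND 0 = 1
w10 = w3 AND w6 = 1 AND 1 = 1
w16 = w1 XOR w5 = 0 XOR 1 = 1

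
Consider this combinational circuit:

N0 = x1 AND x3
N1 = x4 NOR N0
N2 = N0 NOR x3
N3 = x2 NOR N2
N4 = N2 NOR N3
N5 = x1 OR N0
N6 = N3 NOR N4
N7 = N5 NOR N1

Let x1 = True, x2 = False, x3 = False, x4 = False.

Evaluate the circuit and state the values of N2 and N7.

N2 = True, N7 = False

N0 = x1 AND x3 = True AND False = False
N1 = x4 NOR N0 = False NOR False = True
N2 = N0 NOR x3 = False NOR False = True
N5 = x1 OR N0 = True OR False = True
N7 = N5 NOR N1 = True NOR True = False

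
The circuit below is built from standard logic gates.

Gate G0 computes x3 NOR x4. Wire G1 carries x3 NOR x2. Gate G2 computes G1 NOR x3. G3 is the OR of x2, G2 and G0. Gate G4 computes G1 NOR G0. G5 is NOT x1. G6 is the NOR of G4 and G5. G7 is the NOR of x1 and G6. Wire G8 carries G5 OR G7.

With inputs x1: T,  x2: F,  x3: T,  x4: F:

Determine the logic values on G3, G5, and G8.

G0 = x3 NOR x4 = T NOR F = F
G1 = x3 NOR x2 = T NOR F = F
G2 = G1 NOR x3 = F NOR T = F
G3 = x2 OR G2 OR G0 = F OR F OR F = F
G4 = G1 NOR G0 = F NOR F = T
G5 = NOT x1 = NOT T = F
G6 = G4 NOR G5 = T NOR F = F
G7 = x1 NOR G6 = T NOR F = F
G8 = G5 OR G7 = F OR F = F

G3 = F; G5 = F; G8 = F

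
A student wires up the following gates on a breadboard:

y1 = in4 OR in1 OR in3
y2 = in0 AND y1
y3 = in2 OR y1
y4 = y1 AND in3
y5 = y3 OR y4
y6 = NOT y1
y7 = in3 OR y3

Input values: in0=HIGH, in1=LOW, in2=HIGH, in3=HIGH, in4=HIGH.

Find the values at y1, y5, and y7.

y1 = HIGH  y5 = HIGH  y7 = HIGH

y1 = in4 OR in1 OR in3 = HIGH OR LOW OR HIGH = HIGH
y3 = in2 OR y1 = HIGH OR HIGH = HIGH
y4 = y1 AND in3 = HIGH AND HIGH = HIGH
y5 = y3 OR y4 = HIGH OR HIGH = HIGH
y7 = in3 OR y3 = HIGH OR HIGH = HIGH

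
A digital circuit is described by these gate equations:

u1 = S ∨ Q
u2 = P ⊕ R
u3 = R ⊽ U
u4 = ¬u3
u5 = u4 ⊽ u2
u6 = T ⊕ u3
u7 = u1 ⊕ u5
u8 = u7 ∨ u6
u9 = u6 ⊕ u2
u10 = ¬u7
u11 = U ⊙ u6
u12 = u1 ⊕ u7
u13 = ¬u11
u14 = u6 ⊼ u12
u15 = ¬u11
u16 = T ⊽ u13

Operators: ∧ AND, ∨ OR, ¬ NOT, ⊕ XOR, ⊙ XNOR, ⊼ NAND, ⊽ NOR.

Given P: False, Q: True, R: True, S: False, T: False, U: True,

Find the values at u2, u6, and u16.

u2 = P XOR R = False XOR True = True
u3 = R NOR U = True NOR True = False
u6 = T XOR u3 = False XOR False = False
u11 = U XNOR u6 = True XNOR False = False
u13 = NOT u11 = NOT False = True
u16 = T NOR u13 = False NOR True = False

u2 = True, u6 = False, u16 = False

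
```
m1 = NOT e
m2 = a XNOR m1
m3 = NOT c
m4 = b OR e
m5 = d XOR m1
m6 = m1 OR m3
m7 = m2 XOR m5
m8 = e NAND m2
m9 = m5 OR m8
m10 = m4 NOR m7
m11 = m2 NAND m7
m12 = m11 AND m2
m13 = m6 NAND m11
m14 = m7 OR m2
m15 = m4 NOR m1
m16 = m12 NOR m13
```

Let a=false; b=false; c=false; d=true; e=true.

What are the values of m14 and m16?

m1 = NOT e = NOT true = false
m2 = a XNOR m1 = false XNOR false = true
m3 = NOT c = NOT false = true
m5 = d XOR m1 = true XOR false = true
m6 = m1 OR m3 = false OR true = true
m7 = m2 XOR m5 = true XOR true = false
m11 = m2 NAND m7 = true NAND false = true
m12 = m11 AND m2 = true AND true = true
m13 = m6 NAND m11 = true NAND true = false
m14 = m7 OR m2 = false OR true = true
m16 = m12 NOR m13 = true NOR false = false

m14 = true, m16 = false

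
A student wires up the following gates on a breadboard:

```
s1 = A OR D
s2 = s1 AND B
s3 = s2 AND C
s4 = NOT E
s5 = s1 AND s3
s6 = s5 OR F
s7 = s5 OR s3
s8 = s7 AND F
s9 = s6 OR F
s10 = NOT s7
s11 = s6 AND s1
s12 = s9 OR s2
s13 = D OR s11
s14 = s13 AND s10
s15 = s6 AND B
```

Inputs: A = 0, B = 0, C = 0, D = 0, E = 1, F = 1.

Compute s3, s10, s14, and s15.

s1 = A OR D = 0 OR 0 = 0
s2 = s1 AND B = 0 AND 0 = 0
s3 = s2 AND C = 0 AND 0 = 0
s5 = s1 AND s3 = 0 AND 0 = 0
s6 = s5 OR F = 0 OR 1 = 1
s7 = s5 OR s3 = 0 OR 0 = 0
s10 = NOT s7 = NOT 0 = 1
s11 = s6 AND s1 = 1 AND 0 = 0
s13 = D OR s11 = 0 OR 0 = 0
s14 = s13 AND s10 = 0 AND 1 = 0
s15 = s6 AND B = 1 AND 0 = 0

s3 = 0  s10 = 1  s14 = 0  s15 = 0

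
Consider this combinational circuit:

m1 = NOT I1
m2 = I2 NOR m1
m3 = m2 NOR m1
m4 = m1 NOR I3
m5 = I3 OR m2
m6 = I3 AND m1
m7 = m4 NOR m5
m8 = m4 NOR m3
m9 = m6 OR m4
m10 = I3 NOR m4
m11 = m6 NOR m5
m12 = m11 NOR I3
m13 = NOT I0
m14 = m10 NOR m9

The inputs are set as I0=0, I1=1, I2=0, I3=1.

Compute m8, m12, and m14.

m1 = NOT I1 = NOT 1 = 0
m2 = I2 NOR m1 = 0 NOR 0 = 1
m3 = m2 NOR m1 = 1 NOR 0 = 0
m4 = m1 NOR I3 = 0 NOR 1 = 0
m5 = I3 OR m2 = 1 OR 1 = 1
m6 = I3 AND m1 = 1 AND 0 = 0
m8 = m4 NOR m3 = 0 NOR 0 = 1
m9 = m6 OR m4 = 0 OR 0 = 0
m10 = I3 NOR m4 = 1 NOR 0 = 0
m11 = m6 NOR m5 = 0 NOR 1 = 0
m12 = m11 NOR I3 = 0 NOR 1 = 0
m14 = m10 NOR m9 = 0 NOR 0 = 1

m8 = 1, m12 = 0, m14 = 1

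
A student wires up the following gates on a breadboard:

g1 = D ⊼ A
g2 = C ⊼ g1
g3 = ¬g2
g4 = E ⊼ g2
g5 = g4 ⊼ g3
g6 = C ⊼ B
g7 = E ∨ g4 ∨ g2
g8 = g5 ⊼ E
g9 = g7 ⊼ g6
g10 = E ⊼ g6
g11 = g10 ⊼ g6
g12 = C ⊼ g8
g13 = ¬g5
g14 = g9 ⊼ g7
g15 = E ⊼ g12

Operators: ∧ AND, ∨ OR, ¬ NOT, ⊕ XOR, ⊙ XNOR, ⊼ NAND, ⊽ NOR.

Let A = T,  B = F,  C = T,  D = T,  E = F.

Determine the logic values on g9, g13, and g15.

g1 = D NAND A = T NAND T = F
g2 = C NAND g1 = T NAND F = T
g3 = NOT g2 = NOT T = F
g4 = E NAND g2 = F NAND T = T
g5 = g4 NAND g3 = T NAND F = T
g6 = C NAND B = T NAND F = T
g7 = E OR g4 OR g2 = F OR T OR T = T
g8 = g5 NAND E = T NAND F = T
g9 = g7 NAND g6 = T NAND T = F
g12 = C NAND g8 = T NAND T = F
g13 = NOT g5 = NOT T = F
g15 = E NAND g12 = F NAND F = T

g9 = F, g13 = F, g15 = T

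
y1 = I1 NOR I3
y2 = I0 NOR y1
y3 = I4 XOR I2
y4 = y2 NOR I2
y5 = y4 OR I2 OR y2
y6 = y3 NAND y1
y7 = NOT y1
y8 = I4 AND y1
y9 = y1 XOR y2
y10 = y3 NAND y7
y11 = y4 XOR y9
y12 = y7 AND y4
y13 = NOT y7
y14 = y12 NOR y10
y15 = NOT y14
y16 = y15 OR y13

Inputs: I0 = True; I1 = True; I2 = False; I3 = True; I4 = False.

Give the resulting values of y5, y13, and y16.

y1 = I1 NOR I3 = True NOR True = False
y2 = I0 NOR y1 = True NOR False = False
y3 = I4 XOR I2 = False XOR False = False
y4 = y2 NOR I2 = False NOR False = True
y5 = y4 OR I2 OR y2 = True OR False OR False = True
y7 = NOT y1 = NOT False = True
y10 = y3 NAND y7 = False NAND True = True
y12 = y7 AND y4 = True AND True = True
y13 = NOT y7 = NOT True = False
y14 = y12 NOR y10 = True NOR True = False
y15 = NOT y14 = NOT False = True
y16 = y15 OR y13 = True OR False = True

y5 = True  y13 = False  y16 = True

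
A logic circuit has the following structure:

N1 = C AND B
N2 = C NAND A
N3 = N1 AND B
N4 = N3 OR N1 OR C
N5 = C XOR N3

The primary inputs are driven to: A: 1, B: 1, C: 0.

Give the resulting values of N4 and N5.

N4 = 0  N5 = 0

N1 = C AND B = 0 AND 1 = 0
N3 = N1 AND B = 0 AND 1 = 0
N4 = N3 OR N1 OR C = 0 OR 0 OR 0 = 0
N5 = C XOR N3 = 0 XOR 0 = 0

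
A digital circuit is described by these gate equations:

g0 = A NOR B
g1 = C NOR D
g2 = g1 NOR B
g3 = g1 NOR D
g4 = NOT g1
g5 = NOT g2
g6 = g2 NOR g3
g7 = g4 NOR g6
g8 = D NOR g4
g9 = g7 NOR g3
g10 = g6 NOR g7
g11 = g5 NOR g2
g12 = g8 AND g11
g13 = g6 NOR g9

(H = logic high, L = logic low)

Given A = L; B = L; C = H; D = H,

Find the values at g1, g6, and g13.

g1 = L; g6 = L; g13 = L

g1 = C NOR D = H NOR H = L
g2 = g1 NOR B = L NOR L = H
g3 = g1 NOR D = L NOR H = L
g4 = NOT g1 = NOT L = H
g6 = g2 NOR g3 = H NOR L = L
g7 = g4 NOR g6 = H NOR L = L
g9 = g7 NOR g3 = L NOR L = H
g13 = g6 NOR g9 = L NOR H = L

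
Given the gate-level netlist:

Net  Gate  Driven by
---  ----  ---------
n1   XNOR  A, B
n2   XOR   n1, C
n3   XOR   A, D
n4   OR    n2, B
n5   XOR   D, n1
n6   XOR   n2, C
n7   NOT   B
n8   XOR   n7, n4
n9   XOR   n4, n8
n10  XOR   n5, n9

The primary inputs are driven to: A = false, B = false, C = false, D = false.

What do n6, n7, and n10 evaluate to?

n1 = A XNOR B = false XNOR false = true
n2 = n1 XOR C = true XOR false = true
n4 = n2 OR B = true OR false = true
n5 = D XOR n1 = false XOR true = true
n6 = n2 XOR C = true XOR false = true
n7 = NOT B = NOT false = true
n8 = n7 XOR n4 = true XOR true = false
n9 = n4 XOR n8 = true XOR false = true
n10 = n5 XOR n9 = true XOR true = false

n6 = true; n7 = true; n10 = false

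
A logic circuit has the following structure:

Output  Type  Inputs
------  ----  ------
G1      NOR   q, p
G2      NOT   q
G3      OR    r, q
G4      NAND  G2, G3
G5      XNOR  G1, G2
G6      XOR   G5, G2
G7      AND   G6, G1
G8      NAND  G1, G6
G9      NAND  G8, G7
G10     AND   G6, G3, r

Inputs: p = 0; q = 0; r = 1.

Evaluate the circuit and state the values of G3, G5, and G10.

G1 = q NOR p = 0 NOR 0 = 1
G2 = NOT q = NOT 0 = 1
G3 = r OR q = 1 OR 0 = 1
G5 = G1 XNOR G2 = 1 XNOR 1 = 1
G6 = G5 XOR G2 = 1 XOR 1 = 0
G10 = G6 AND G3 AND r = 0 AND 1 AND 1 = 0

G3 = 1, G5 = 1, G10 = 0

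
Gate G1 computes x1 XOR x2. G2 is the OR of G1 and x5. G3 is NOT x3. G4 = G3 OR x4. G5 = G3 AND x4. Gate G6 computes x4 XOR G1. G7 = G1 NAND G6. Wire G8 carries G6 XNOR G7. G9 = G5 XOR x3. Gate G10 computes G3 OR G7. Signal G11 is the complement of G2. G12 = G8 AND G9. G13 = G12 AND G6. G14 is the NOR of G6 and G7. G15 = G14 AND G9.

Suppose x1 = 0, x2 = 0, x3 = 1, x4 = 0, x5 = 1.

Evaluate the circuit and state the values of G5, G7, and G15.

G1 = x1 XOR x2 = 0 XOR 0 = 0
G3 = NOT x3 = NOT 1 = 0
G5 = G3 AND x4 = 0 AND 0 = 0
G6 = x4 XOR G1 = 0 XOR 0 = 0
G7 = G1 NAND G6 = 0 NAND 0 = 1
G9 = G5 XOR x3 = 0 XOR 1 = 1
G14 = G6 NOR G7 = 0 NOR 1 = 0
G15 = G14 AND G9 = 0 AND 1 = 0

G5 = 0  G7 = 1  G15 = 0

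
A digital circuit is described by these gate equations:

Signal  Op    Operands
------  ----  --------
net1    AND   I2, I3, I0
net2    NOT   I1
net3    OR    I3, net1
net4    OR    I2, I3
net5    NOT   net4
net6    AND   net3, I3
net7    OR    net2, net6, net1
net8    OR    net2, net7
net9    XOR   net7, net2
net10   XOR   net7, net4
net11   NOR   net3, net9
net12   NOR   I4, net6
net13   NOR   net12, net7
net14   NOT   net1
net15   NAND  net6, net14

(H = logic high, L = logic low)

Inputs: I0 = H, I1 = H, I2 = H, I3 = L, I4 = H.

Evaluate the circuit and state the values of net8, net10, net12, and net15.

net8 = L; net10 = H; net12 = L; net15 = H

net1 = I2 AND I3 AND I0 = H AND L AND H = L
net2 = NOT I1 = NOT H = L
net3 = I3 OR net1 = L OR L = L
net4 = I2 OR I3 = H OR L = H
net6 = net3 AND I3 = L AND L = L
net7 = net2 OR net6 OR net1 = L OR L OR L = L
net8 = net2 OR net7 = L OR L = L
net10 = net7 XOR net4 = L XOR H = H
net12 = I4 NOR net6 = H NOR L = L
net14 = NOT net1 = NOT L = H
net15 = net6 NAND net14 = L NAND H = H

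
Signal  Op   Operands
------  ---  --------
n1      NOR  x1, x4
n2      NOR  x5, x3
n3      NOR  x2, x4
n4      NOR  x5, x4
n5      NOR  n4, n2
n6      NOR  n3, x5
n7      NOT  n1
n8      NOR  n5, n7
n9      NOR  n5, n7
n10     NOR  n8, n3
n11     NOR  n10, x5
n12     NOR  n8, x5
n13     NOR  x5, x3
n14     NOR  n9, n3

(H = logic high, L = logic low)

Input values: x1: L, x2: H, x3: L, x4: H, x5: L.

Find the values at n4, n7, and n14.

n4 = L, n7 = H, n14 = H

n1 = x1 NOR x4 = L NOR H = L
n2 = x5 NOR x3 = L NOR L = H
n3 = x2 NOR x4 = H NOR H = L
n4 = x5 NOR x4 = L NOR H = L
n5 = n4 NOR n2 = L NOR H = L
n7 = NOT n1 = NOT L = H
n9 = n5 NOR n7 = L NOR H = L
n14 = n9 NOR n3 = L NOR L = H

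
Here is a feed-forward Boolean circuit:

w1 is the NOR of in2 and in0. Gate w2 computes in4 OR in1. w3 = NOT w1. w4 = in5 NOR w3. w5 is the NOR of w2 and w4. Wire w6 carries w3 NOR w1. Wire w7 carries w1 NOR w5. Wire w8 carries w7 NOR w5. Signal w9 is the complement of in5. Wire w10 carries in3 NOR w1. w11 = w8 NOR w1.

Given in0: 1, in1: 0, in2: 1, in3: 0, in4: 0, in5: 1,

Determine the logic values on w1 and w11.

w1 = 0; w11 = 1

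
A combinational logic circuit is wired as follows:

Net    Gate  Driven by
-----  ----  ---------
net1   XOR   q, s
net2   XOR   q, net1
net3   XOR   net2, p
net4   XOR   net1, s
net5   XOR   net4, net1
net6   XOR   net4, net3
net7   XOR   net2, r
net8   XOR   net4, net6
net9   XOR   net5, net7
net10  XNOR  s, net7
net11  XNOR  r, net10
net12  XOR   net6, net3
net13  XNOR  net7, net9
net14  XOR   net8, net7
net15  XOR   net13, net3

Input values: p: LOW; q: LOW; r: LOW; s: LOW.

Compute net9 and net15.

net9 = LOW, net15 = HIGH

net1 = q XOR s = LOW XOR LOW = LOW
net2 = q XOR net1 = LOW XOR LOW = LOW
net3 = net2 XOR p = LOW XOR LOW = LOW
net4 = net1 XOR s = LOW XOR LOW = LOW
net5 = net4 XOR net1 = LOW XOR LOW = LOW
net7 = net2 XOR r = LOW XOR LOW = LOW
net9 = net5 XOR net7 = LOW XOR LOW = LOW
net13 = net7 XNOR net9 = LOW XNOR LOW = HIGH
net15 = net13 XOR net3 = HIGH XOR LOW = HIGH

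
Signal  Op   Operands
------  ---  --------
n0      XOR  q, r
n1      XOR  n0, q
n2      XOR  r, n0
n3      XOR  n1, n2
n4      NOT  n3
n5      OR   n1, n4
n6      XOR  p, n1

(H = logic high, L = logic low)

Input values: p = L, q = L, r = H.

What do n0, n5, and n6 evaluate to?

n0 = q XOR r = L XOR H = H
n1 = n0 XOR q = H XOR L = H
n2 = r XOR n0 = H XOR H = L
n3 = n1 XOR n2 = H XOR L = H
n4 = NOT n3 = NOT H = L
n5 = n1 OR n4 = H OR L = H
n6 = p XOR n1 = L XOR H = H

n0 = H, n5 = H, n6 = H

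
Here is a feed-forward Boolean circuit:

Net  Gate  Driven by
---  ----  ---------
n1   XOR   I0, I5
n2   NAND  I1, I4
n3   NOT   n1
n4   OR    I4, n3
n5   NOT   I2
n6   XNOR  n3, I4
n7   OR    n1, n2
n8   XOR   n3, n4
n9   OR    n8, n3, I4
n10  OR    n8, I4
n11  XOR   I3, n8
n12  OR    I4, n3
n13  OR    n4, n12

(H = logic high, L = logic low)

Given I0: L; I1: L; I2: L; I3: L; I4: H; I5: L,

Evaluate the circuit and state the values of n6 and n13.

n6 = H, n13 = H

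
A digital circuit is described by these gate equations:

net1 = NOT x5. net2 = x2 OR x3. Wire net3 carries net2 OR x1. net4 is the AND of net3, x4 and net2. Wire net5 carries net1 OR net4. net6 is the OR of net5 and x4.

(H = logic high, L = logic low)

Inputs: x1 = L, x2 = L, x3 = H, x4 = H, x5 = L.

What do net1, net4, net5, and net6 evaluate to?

net1 = H, net4 = H, net5 = H, net6 = H

net1 = NOT x5 = NOT L = H
net2 = x2 OR x3 = L OR H = H
net3 = net2 OR x1 = H OR L = H
net4 = net3 AND x4 AND net2 = H AND H AND H = H
net5 = net1 OR net4 = H OR H = H
net6 = net5 OR x4 = H OR H = H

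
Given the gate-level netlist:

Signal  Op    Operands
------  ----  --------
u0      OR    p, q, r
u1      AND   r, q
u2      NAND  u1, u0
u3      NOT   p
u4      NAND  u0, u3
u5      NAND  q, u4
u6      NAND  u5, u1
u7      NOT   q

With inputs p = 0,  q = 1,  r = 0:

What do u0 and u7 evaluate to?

u0 = p OR q OR r = 0 OR 1 OR 0 = 1
u7 = NOT q = NOT 1 = 0

u0 = 1, u7 = 0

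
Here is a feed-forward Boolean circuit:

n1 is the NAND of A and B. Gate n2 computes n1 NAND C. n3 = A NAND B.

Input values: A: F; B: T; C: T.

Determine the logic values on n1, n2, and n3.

n1 = T  n2 = F  n3 = T

n1 = A NAND B = F NAND T = T
n2 = n1 NAND C = T NAND T = F
n3 = A NAND B = F NAND T = T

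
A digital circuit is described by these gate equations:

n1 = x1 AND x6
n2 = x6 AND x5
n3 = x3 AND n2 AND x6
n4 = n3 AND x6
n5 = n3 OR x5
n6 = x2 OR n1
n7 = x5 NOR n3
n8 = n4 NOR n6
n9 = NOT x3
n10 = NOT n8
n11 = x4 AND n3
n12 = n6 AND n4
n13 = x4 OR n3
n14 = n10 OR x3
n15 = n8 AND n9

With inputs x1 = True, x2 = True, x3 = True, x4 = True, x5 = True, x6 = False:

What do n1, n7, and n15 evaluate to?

n1 = False, n7 = False, n15 = False

n1 = x1 AND x6 = True AND False = False
n2 = x6 AND x5 = False AND True = False
n3 = x3 AND n2 AND x6 = True AND False AND False = False
n4 = n3 AND x6 = False AND False = False
n6 = x2 OR n1 = True OR False = True
n7 = x5 NOR n3 = True NOR False = False
n8 = n4 NOR n6 = False NOR True = False
n9 = NOT x3 = NOT True = False
n15 = n8 AND n9 = False AND False = False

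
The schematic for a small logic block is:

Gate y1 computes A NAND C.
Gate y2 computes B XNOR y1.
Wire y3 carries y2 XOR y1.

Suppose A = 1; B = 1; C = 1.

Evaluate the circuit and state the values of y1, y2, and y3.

y1 = A NAND C = 1 NAND 1 = 0
y2 = B XNOR y1 = 1 XNOR 0 = 0
y3 = y2 XOR y1 = 0 XOR 0 = 0

y1 = 0  y2 = 0  y3 = 0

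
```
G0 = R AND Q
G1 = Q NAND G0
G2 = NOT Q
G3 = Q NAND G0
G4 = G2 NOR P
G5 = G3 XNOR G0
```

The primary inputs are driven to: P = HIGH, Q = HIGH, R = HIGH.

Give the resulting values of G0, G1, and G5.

G0 = HIGH; G1 = LOW; G5 = LOW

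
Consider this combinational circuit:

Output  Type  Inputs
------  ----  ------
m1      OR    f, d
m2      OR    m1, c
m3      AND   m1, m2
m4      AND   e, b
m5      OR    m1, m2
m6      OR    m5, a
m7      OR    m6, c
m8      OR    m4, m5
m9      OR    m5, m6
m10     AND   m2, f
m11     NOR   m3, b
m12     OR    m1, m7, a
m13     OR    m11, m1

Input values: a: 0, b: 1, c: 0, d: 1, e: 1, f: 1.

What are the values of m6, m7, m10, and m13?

m6 = 1, m7 = 1, m10 = 1, m13 = 1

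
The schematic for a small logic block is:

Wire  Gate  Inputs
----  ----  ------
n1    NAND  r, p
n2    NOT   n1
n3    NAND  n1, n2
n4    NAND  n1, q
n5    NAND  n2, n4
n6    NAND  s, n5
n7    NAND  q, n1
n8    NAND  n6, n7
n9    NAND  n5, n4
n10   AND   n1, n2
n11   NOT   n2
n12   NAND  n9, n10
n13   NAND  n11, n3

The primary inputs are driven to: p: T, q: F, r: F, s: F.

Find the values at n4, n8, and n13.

n1 = r NAND p = F NAND T = T
n2 = NOT n1 = NOT T = F
n3 = n1 NAND n2 = T NAND F = T
n4 = n1 NAND q = T NAND F = T
n5 = n2 NAND n4 = F NAND T = T
n6 = s NAND n5 = F NAND T = T
n7 = q NAND n1 = F NAND T = T
n8 = n6 NAND n7 = T NAND T = F
n11 = NOT n2 = NOT F = T
n13 = n11 NAND n3 = T NAND T = F

n4 = T, n8 = F, n13 = F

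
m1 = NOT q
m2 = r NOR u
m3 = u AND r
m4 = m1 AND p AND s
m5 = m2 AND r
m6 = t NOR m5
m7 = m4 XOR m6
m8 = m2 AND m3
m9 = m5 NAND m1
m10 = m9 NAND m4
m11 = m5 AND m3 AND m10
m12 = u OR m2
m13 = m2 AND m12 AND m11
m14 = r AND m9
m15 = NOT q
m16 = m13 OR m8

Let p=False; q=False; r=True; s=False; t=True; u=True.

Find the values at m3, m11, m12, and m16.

m1 = NOT q = NOT False = True
m2 = r NOR u = True NOR True = False
m3 = u AND r = True AND True = True
m4 = m1 AND p AND s = True AND False AND False = False
m5 = m2 AND r = False AND True = False
m8 = m2 AND m3 = False AND True = False
m9 = m5 NAND m1 = False NAND True = True
m10 = m9 NAND m4 = True NAND False = True
m11 = m5 AND m3 AND m10 = False AND True AND True = False
m12 = u OR m2 = True OR False = True
m13 = m2 AND m12 AND m11 = False AND True AND False = False
m16 = m13 OR m8 = False OR False = False

m3 = True, m11 = False, m12 = True, m16 = False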